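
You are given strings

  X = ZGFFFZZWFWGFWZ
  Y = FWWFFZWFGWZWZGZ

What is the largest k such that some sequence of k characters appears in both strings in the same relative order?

9

One common subsequence of length 9: F at X[3]=Y[1] → F at X[4]=Y[4] → F at X[5]=Y[5] → Z at X[7]=Y[6] → W at X[8]=Y[7] → F at X[9]=Y[8] → W at X[10]=Y[12] → G at X[11]=Y[14] → Z at X[14]=Y[15]. Since dp[14][15] = 9, nothing longer is possible.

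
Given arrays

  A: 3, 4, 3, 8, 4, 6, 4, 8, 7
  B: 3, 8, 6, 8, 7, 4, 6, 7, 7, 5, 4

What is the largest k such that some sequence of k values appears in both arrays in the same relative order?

5

Pick 3 [1,1], then 8 [4,4], then 4 [5,6], then 6 [6,7], then 4 [7,11]; all 5 values appear in both, in order. The LCS DP gives dp[9][11] = 5, so this is optimal.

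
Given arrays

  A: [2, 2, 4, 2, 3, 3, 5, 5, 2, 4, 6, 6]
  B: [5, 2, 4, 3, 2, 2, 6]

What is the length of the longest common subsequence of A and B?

Taking 2 [2,2] → 4 [3,3] → 2 [4,5] → 2 [9,6] → 6 [12,7] gives a common subsequence of length 5. dp[12][7] = 5 confirms this is the maximum.

5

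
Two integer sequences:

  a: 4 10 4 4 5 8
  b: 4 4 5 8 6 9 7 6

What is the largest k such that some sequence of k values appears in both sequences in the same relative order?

One common subsequence of length 4: 4 at a[3]=b[1]; then 4 at a[4]=b[2]; then 5 at a[5]=b[3]; then 8 at a[6]=b[4]. Since dp[6][8] = 4, nothing longer is possible.

4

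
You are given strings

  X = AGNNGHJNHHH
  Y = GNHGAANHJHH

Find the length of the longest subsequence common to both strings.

Let dp[i][j] be the LCS length of the first i characters of X and the first j characters of Y. dp[i][j] = dp[i-1][j-1]+1 when the i-th and j-th characters match, else max(dp[i-1][j], dp[i][j-1]).
    ·  G  N  H  G  A  A  N  H  J  H  H
 ·  0  0  0  0  0  0  0  0  0  0  0  0
 A  0  0  0  0  0  1  1  1  1  1  1  1
 G  0  1  1  1  1  1  1  1  1  1  1  1
 N  0  1  2  2  2  2  2  2  2  2  2  2
 N  0  1  2  2  2  2  2  3  3  3  3  3
 G  0  1  2  2  3  3  3  3  3  3  3  3
 H  0  1  2  3  3  3  3  3  4  4  4  4
 J  0  1  2  3  3  3  3  3  4  5  5  5
 N  0  1  2  3  3  3  3  4  4  5  5  5
 H  0  1  2  3  3  3  3  4  5  5  6  6
 H  0  1  2  3  3  3  3  4  5  5  6  7
 H  0  1  2  3  3  3  3  4  5  5  6  7
dp[11][11] = 7. One LCS (by backtracking along matches): GNNHJHH.

7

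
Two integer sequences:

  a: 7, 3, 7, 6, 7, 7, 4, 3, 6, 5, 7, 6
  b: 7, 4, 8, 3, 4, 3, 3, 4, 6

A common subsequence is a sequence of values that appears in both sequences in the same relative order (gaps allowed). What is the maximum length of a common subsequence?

Let dp[i][j] be the LCS length of the first i values of a and the first j values of b. dp[i][j] = dp[i-1][j-1]+1 when the i-th and j-th values match, else max(dp[i-1][j], dp[i][j-1]).
    ·  7  4  8  3  4  3  3  4  6
 ·  0  0  0  0  0  0  0  0  0  0
 7  0  1  1  1  1  1  1  1  1  1
 3  0  1  1  1  2  2  2  2  2  2
 7  0  1  1  1  2  2  2  2  2  2
 6  0  1  1  1  2  2  2  2  2  3
 7  0  1  1  1  2  2  2  2  2  3
 7  0  1  1  1  2  2  2  2  2  3
 4  0  1  2  2  2  3  3  3  3  3
 3  0  1  2  2  3  3  4  4  4  4
 6  0  1  2  2  3  3  4  4  4  5
 5  0  1  2  2  3  3  4  4  4  5
 7  0  1  2  2  3  3  4  4  4  5
 6  0  1  2  2  3  3  4  4  4  5
dp[12][9] = 5. One LCS (by backtracking along matches): 7, 3, 4, 3, 6.

5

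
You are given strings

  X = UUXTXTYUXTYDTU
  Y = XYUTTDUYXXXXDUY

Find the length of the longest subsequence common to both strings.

7

Match U (X #1, Y #3); then U (X #2, Y #7); then X (X #3, Y #10); then X (X #5, Y #11); then X (X #9, Y #12); then D (X #12, Y #13); then U (X #14, Y #14) — 7 characters in the same relative order in both. Since dp[14][15] = 7, nothing longer is possible.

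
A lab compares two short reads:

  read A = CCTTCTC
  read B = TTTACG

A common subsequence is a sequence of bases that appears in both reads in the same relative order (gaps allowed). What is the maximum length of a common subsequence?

4

Let dp[i][j] be the LCS length of the first i bases of read A and the first j bases of read B. dp[i][j] = dp[i-1][j-1]+1 when the i-th and j-th bases match, else max(dp[i-1][j], dp[i][j-1]).
    ·  T  T  T  A  C  G
 ·  0  0  0  0  0  0  0
 C  0  0  0  0  0  1  1
 C  0  0  0  0  0  1  1
 T  0  1  1  1  1  1  1
 T  0  1  2  2  2  2  2
 C  0  1  2  2  2  3  3
 T  0  1  2  3  3  3  3
 C  0  1  2  3  3  4  4
dp[7][6] = 4. One LCS (by backtracking along matches): TTTC.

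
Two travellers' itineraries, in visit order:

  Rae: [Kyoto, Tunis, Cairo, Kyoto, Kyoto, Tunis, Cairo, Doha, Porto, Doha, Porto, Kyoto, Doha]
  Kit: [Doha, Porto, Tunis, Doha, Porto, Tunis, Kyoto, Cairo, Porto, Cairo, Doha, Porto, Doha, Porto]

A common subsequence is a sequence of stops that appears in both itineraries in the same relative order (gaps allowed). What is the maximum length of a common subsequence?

7

Match Kyoto [1,7], Cairo [3,8], Cairo [7,10], Doha [8,11], Porto [9,12], Doha [10,13], Porto [11,14] — 7 stops in the same relative order in both. dp[13][14] = 7 confirms this is the maximum.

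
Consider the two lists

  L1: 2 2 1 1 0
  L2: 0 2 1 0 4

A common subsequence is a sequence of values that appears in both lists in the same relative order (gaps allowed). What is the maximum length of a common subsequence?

Taking 2 (L1 #2, L2 #2), then 1 (L1 #4, L2 #3), then 0 (L1 #5, L2 #4) gives a common subsequence of length 3, and the DP table's final entry dp[5][5] is also 3, so no common subsequence is longer.

3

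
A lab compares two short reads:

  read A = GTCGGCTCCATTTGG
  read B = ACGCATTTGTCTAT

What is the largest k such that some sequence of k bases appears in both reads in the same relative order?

8

Taking C at read A[3]=read B[2] → G at read A[5]=read B[3] → C at read A[9]=read B[4] → A at read A[10]=read B[5] → T at read A[11]=read B[6] → T at read A[12]=read B[7] → T at read A[13]=read B[8] → G at read A[14]=read B[9] gives a common subsequence of length 8. Since dp[15][14] = 8, nothing longer is possible.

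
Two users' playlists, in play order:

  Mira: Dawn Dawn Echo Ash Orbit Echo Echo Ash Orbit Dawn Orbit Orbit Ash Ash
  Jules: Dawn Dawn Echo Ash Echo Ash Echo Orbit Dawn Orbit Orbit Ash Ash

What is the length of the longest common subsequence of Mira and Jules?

12

Pick Dawn [1,1] → Dawn [2,2] → Echo [3,3] → Ash [4,4] → Echo [6,5] → Echo [7,7] → Orbit [9,8] → Dawn [10,9] → Orbit [11,10] → Orbit [12,11] → Ash [13,12] → Ash [14,13]; all 12 songs appear in both, in order. The LCS DP gives dp[14][13] = 12, so this is optimal.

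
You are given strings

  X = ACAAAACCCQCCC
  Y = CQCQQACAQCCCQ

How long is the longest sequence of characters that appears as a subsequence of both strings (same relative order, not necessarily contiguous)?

Taking A [1,6], then C [2,7], then A [3,8], then C [7,10], then C [8,11], then C [9,12], then Q [10,13] gives a common subsequence of length 7. dp[13][13] = 7 confirms this is the maximum.

7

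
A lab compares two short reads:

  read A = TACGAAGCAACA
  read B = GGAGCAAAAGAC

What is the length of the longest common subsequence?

Taking A [2,3], C [3,5], A [5,8], A [6,9], G [7,10], A [10,11], C [11,12] gives a common subsequence of length 7. Since dp[12][12] = 7, nothing longer is possible.

7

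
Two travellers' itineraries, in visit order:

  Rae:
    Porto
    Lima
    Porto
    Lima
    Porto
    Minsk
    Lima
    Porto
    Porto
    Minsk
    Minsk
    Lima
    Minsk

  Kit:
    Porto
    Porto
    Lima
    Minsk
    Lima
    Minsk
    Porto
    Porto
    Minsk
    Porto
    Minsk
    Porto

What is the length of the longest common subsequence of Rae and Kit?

Pick Porto (Rae #1, Kit #1); then Porto (Rae #3, Kit #2); then Lima (Rae #4, Kit #3); then Minsk (Rae #6, Kit #4); then Lima (Rae #7, Kit #5); then Porto (Rae #8, Kit #7); then Porto (Rae #9, Kit #8); then Minsk (Rae #10, Kit #9); then Minsk (Rae #11, Kit #11); all 9 stops appear in both, in order, and the DP table's final entry dp[13][12] is also 9, so no common subsequence is longer.

9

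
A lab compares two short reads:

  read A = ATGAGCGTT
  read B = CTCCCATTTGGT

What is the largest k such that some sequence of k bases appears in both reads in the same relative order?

5

One common subsequence of length 5: A at read A[1]=read B[6]; then T at read A[2]=read B[9]; then G at read A[5]=read B[10]; then G at read A[7]=read B[11]; then T at read A[9]=read B[12]. The LCS DP gives dp[9][12] = 5, so this is optimal.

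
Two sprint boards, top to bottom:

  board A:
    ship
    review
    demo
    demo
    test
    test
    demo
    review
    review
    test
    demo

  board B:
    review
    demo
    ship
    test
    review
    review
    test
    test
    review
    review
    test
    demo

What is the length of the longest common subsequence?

8

Match ship at board A[1]=board B[3] → review at board A[2]=board B[6] → test at board A[5]=board B[7] → test at board A[6]=board B[8] → review at board A[8]=board B[9] → review at board A[9]=board B[10] → test at board A[10]=board B[11] → demo at board A[11]=board B[12] — 8 tasks in the same relative order in both. The LCS DP gives dp[11][12] = 8, so this is optimal.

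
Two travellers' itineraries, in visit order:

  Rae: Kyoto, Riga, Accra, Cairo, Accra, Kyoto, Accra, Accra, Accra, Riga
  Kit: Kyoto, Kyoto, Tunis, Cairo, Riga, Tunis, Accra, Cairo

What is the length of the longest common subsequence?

Pick Kyoto at Rae[1]=Kit[2], then Riga at Rae[2]=Kit[5], then Accra at Rae[3]=Kit[7], then Cairo at Rae[4]=Kit[8]; all 4 stops appear in both, in order, and the DP table's final entry dp[10][8] is also 4, so no common subsequence is longer.

4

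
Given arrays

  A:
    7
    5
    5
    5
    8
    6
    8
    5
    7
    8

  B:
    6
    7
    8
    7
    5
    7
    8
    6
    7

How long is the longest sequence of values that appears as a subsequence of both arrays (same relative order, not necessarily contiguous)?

5

One common subsequence of length 5: 7 (A #1, B #4), then 5 (A #2, B #5), then 8 (A #5, B #7), then 6 (A #6, B #8), then 7 (A #9, B #9). Since dp[10][9] = 5, nothing longer is possible.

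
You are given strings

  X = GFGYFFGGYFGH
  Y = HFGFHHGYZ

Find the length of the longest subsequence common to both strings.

Taking F (X #2, Y #2), then G (X #3, Y #3), then F (X #5, Y #4), then G (X #8, Y #7), then Y (X #9, Y #8) gives a common subsequence of length 5, and the DP table's final entry dp[12][9] is also 5, so no common subsequence is longer.

5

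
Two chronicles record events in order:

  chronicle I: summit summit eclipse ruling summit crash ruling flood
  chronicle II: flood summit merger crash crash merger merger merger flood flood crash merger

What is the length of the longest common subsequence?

3

Match summit at chronicle I[1]=chronicle II[2], crash at chronicle I[6]=chronicle II[5], flood at chronicle I[8]=chronicle II[10] — 3 events in the same relative order in both, and the DP table's final entry dp[8][12] is also 3, so no common subsequence is longer.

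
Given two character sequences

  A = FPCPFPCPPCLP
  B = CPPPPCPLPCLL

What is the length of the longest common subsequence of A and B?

Match P at A[2]=B[3]; then P at A[4]=B[4]; then P at A[6]=B[5]; then C at A[7]=B[6]; then P at A[8]=B[7]; then P at A[9]=B[9]; then C at A[10]=B[10]; then L at A[11]=B[12] — 8 characters in the same relative order in both, and the DP table's final entry dp[12][12] is also 8, so no common subsequence is longer.

8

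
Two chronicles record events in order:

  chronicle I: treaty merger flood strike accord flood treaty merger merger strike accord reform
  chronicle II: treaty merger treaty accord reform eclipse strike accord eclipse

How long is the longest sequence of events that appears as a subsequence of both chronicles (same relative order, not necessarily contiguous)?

5

One common subsequence of length 5: treaty (chronicle I #1, chronicle II #1), then merger (chronicle I #2, chronicle II #2), then accord (chronicle I #5, chronicle II #4), then strike (chronicle I #10, chronicle II #7), then accord (chronicle I #11, chronicle II #8). The LCS DP gives dp[12][9] = 5, so this is optimal.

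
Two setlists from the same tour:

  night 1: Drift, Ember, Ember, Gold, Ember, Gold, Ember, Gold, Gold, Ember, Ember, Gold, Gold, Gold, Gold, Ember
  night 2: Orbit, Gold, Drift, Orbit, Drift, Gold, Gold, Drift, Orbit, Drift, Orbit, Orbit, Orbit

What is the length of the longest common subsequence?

Taking Drift (night 1 #1, night 2 #5); then Gold (night 1 #4, night 2 #6); then Gold (night 1 #6, night 2 #7) gives a common subsequence of length 3. Since dp[16][13] = 3, nothing longer is possible.

3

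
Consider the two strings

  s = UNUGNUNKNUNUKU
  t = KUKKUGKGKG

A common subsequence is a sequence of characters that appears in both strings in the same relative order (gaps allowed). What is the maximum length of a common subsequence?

5

Let dp[i][j] be the LCS length of the first i characters of s and the first j characters of t. dp[i][j] = dp[i-1][j-1]+1 when the i-th and j-th characters match, else max(dp[i-1][j], dp[i][j-1]).
    ·  K  U  K  K  U  G  K  G  K  G
 ·  0  0  0  0  0  0  0  0  0  0  0
 U  0  0  1  1  1  1  1  1  1  1  1
 N  0  0  1  1  1  1  1  1  1  1  1
 U  0  0  1  1  1  2  2  2  2  2  2
 G  0  0  1  1  1  2  3  3  3  3  3
 N  0  0  1  1  1  2  3  3  3  3  3
 U  0  0  1  1  1  2  3  3  3  3  3
 N  0  0  1  1  1  2  3  3  3  3  3
 K  0  1  1  2  2  2  3  4  4  4  4
 N  0  1  1  2  2  2  3  4  4  4  4
 U  0  1  2  2  2  3  3  4  4  4  4
 N  0  1  2  2  2  3  3  4  4  4  4
 U  0  1  2  2  2  3  3  4  4  4  4
 K  0  1  2  3  3  3  3  4  4  5  5
 U  0  1  2  3  3  4  4  4  4  5  5
dp[14][10] = 5. One LCS (by backtracking along matches): UUGKK.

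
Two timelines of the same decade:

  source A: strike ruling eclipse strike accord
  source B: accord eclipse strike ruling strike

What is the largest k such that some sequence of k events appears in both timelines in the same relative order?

3

Taking strike [1,3], ruling [2,4], strike [4,5] gives a common subsequence of length 3. The LCS DP gives dp[5][5] = 3, so this is optimal.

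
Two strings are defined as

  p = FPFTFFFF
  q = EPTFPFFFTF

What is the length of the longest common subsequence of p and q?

One common subsequence of length 6: F [1,4], P [2,5], F [3,6], F [5,7], F [6,8], F [8,10]. dp[8][10] = 6 confirms this is the maximum.

6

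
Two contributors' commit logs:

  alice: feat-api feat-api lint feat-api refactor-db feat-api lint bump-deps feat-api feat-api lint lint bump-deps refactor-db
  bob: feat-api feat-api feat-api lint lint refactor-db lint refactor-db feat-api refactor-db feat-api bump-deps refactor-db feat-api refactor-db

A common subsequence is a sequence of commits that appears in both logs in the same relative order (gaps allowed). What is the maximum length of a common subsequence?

One common subsequence of length 9: feat-api (alice #1, bob #2); then feat-api (alice #2, bob #3); then lint (alice #3, bob #7); then feat-api (alice #4, bob #9); then refactor-db (alice #5, bob #10); then feat-api (alice #6, bob #11); then bump-deps (alice #8, bob #12); then feat-api (alice #10, bob #14); then refactor-db (alice #14, bob #15), and the DP table's final entry dp[14][15] is also 9, so no common subsequence is longer.

9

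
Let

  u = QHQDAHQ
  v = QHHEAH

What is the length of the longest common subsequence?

Let dp[i][j] be the LCS length of the first i characters of u and the first j characters of v. dp[i][j] = dp[i-1][j-1]+1 when the i-th and j-th characters match, else max(dp[i-1][j], dp[i][j-1]).
    ·  Q  H  H  E  A  H
 ·  0  0  0  0  0  0  0
 Q  0  1  1  1  1  1  1
 H  0  1  2  2  2  2  2
 Q  0  1  2  2  2  2  2
 D  0  1  2  2  2  2  2
 A  0  1  2  2  2  3  3
 H  0  1  2  3  3  3  4
 Q  0  1  2  3  3  3  4
dp[7][6] = 4. One LCS (by backtracking along matches): QHAH.

4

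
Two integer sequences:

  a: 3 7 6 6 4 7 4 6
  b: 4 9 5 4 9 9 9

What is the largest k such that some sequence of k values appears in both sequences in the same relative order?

2

Let dp[i][j] be the LCS length of the first i values of a and the first j values of b. dp[i][j] = dp[i-1][j-1]+1 when the i-th and j-th values match, else max(dp[i-1][j], dp[i][j-1]).
    ·  4  9  5  4  9  9  9
 ·  0  0  0  0  0  0  0  0
 3  0  0  0  0  0  0  0  0
 7  0  0  0  0  0  0  0  0
 6  0  0  0  0  0  0  0  0
 6  0  0  0  0  0  0  0  0
 4  0  1  1  1  1  1  1  1
 7  0  1  1  1  1  1  1  1
 4  0  1  1  1  2  2  2  2
 6  0  1  1  1  2  2  2  2
dp[8][7] = 2. One LCS (by backtracking along matches): 4, 4.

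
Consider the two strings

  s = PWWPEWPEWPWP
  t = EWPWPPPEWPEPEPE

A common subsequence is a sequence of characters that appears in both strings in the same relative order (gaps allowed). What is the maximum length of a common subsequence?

Match P at s[1]=t[3], then W at s[2]=t[4], then P at s[4]=t[7], then E at s[5]=t[8], then W at s[6]=t[9], then P at s[7]=t[10], then E at s[8]=t[11], then P at s[10]=t[12], then P at s[12]=t[14] — 9 characters in the same relative order in both. dp[12][15] = 9 confirms this is the maximum.

9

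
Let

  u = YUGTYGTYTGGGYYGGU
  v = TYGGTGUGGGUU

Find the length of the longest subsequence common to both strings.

Pick Y [1,2] → G [3,3] → G [6,4] → T [9,5] → G [10,6] → G [11,8] → G [12,9] → G [15,10] → U [17,12]; all 9 characters appear in both, in order. Since dp[17][12] = 9, nothing longer is possible.

9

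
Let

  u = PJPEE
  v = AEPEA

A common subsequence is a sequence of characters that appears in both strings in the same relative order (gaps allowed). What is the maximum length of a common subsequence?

2

Let dp[i][j] be the LCS length of the first i characters of u and the first j characters of v. dp[i][j] = dp[i-1][j-1]+1 when the i-th and j-th characters match, else max(dp[i-1][j], dp[i][j-1]).
    ·  A  E  P  E  A
 ·  0  0  0  0  0  0
 P  0  0  0  1  1  1
 J  0  0  0  1  1  1
 P  0  0  0  1  1  1
 E  0  0  1  1  2  2
 E  0  0  1  1  2  2
dp[5][5] = 2. One LCS (by backtracking along matches): PE.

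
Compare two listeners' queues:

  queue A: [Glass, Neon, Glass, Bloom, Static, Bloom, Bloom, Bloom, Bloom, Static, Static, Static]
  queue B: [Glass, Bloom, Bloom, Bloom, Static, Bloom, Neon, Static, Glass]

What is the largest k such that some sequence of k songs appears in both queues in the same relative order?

6

Match Glass at queue A[3]=queue B[1] → Bloom at queue A[4]=queue B[2] → Bloom at queue A[6]=queue B[3] → Bloom at queue A[7]=queue B[4] → Bloom at queue A[8]=queue B[6] → Static at queue A[10]=queue B[8] — 6 songs in the same relative order in both. dp[12][9] = 6 confirms this is the maximum.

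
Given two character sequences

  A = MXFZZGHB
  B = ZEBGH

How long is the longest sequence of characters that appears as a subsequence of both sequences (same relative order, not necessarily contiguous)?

Let dp[i][j] be the LCS length of the first i characters of A and the first j characters of B. dp[i][j] = dp[i-1][j-1]+1 when the i-th and j-th characters match, else max(dp[i-1][j], dp[i][j-1]).
    ·  Z  E  B  G  H
 ·  0  0  0  0  0  0
 M  0  0  0  0  0  0
 X  0  0  0  0  0  0
 F  0  0  0  0  0  0
 Z  0  1  1  1  1  1
 Z  0  1  1  1  1  1
 G  0  1  1  1  2  2
 H  0  1  1  1  2  3
 B  0  1  1  2  2  3
dp[8][5] = 3. One LCS (by backtracking along matches): ZGH.

3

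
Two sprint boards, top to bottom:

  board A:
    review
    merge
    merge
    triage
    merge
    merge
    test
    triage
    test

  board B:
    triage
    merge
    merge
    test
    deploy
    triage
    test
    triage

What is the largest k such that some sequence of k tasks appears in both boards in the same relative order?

6

One common subsequence of length 6: triage at board A[4]=board B[1]; then merge at board A[5]=board B[2]; then merge at board A[6]=board B[3]; then test at board A[7]=board B[4]; then triage at board A[8]=board B[6]; then test at board A[9]=board B[7]. dp[9][8] = 6 confirms this is the maximum.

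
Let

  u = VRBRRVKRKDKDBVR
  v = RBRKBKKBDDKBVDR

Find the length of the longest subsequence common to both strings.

10

Match R (u #2, v #1), B (u #3, v #2), R (u #4, v #3), K (u #7, v #6), K (u #9, v #7), D (u #10, v #10), K (u #11, v #11), B (u #13, v #12), V (u #14, v #13), R (u #15, v #15) — 10 characters in the same relative order in both. The LCS DP gives dp[15][15] = 10, so this is optimal.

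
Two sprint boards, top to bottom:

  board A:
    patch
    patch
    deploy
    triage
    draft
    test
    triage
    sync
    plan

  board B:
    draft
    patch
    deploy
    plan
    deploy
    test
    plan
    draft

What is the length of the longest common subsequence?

Pick patch [1,2], then deploy [3,5], then test [6,6], then plan [9,7]; all 4 tasks appear in both, in order. The LCS DP gives dp[9][8] = 4, so this is optimal.

4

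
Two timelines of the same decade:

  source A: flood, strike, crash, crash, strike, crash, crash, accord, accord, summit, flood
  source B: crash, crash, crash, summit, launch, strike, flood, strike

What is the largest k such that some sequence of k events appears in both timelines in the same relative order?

Taking crash [4,1], crash [6,2], crash [7,3], summit [10,4], flood [11,7] gives a common subsequence of length 5. The LCS DP gives dp[11][8] = 5, so this is optimal.

5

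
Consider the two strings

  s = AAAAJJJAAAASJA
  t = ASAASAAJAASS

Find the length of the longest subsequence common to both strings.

8

One common subsequence of length 8: A [1,3]; then A [2,4]; then A [3,6]; then A [4,7]; then J [7,8]; then A [8,9]; then A [9,10]; then S [12,12]. dp[14][12] = 8 confirms this is the maximum.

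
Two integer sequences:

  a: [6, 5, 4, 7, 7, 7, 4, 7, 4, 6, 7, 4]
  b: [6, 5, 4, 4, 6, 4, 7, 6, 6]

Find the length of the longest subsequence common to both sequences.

6

Let dp[i][j] be the LCS length of the first i values of a and the first j values of b. dp[i][j] = dp[i-1][j-1]+1 when the i-th and j-th values match, else max(dp[i-1][j], dp[i][j-1]).
    ·  6  5  4  4  6  4  7  6  6
 ·  0  0  0  0  0  0  0  0  0  0
 6  0  1  1  1  1  1  1  1  1  1
 5  0  1  2  2  2  2  2  2  2  2
 4  0  1  2  3  3  3  3  3  3  3
 7  0  1  2  3  3  3  3  4  4  4
 7  0  1  2  3  3  3  3  4  4  4
 7  0  1  2  3  3  3  3  4  4  4
 4  0  1  2  3  4  4  4  4  4  4
 7  0  1  2  3  4  4  4  5  5  5
 4  0  1  2  3  4  4  5  5  5  5
 6  0  1  2  3  4  5  5  5  6  6
 7  0  1  2  3  4  5  5  6  6  6
 4  0  1  2  3  4  5  6  6  6  6
dp[12][9] = 6. One LCS (by backtracking along matches): 6, 5, 4, 4, 7, 6.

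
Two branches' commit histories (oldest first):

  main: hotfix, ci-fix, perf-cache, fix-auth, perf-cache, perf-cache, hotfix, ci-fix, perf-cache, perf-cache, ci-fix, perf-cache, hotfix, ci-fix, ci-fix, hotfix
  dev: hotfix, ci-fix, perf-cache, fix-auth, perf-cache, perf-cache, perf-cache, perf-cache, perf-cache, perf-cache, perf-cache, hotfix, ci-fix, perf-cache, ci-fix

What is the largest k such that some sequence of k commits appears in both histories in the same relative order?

Pick hotfix [1,1], then ci-fix [2,2], then perf-cache [3,3], then fix-auth [4,4], then perf-cache [5,7], then perf-cache [6,8], then perf-cache [9,9], then perf-cache [10,10], then perf-cache [12,11], then hotfix [13,12], then ci-fix [14,13], then ci-fix [15,15]; all 12 commits appear in both, in order. Since dp[16][15] = 12, nothing longer is possible.

12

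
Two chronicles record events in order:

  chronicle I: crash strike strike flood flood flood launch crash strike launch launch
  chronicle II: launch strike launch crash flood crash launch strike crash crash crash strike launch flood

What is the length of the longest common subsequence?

Pick crash at chronicle I[1]=chronicle II[4] → flood at chronicle I[4]=chronicle II[5] → launch at chronicle I[7]=chronicle II[7] → crash at chronicle I[8]=chronicle II[11] → strike at chronicle I[9]=chronicle II[12] → launch at chronicle I[10]=chronicle II[13]; all 6 events appear in both, in order, and the DP table's final entry dp[11][14] is also 6, so no common subsequence is longer.

6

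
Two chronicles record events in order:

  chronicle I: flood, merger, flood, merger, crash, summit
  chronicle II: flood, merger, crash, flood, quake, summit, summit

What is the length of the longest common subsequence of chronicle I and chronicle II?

4

One common subsequence of length 4: flood [1,1] → merger [2,2] → flood [3,4] → summit [6,7]. The LCS DP gives dp[6][7] = 4, so this is optimal.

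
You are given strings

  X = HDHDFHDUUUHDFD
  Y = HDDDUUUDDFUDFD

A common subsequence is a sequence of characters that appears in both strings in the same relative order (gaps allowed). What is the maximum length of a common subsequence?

10

One common subsequence of length 10: H [1,1] → D [2,2] → D [4,3] → D [7,4] → U [8,6] → U [9,7] → U [10,11] → D [12,12] → F [13,13] → D [14,14], and the DP table's final entry dp[14][14] is also 10, so no common subsequence is longer.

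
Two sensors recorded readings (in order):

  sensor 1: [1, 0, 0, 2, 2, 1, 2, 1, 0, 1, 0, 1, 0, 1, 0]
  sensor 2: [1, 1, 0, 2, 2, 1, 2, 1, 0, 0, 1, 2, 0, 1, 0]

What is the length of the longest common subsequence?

13

One common subsequence of length 13: 1 (sensor 1 #1, sensor 2 #2) → 0 (sensor 1 #3, sensor 2 #3) → 2 (sensor 1 #4, sensor 2 #4) → 2 (sensor 1 #5, sensor 2 #5) → 1 (sensor 1 #6, sensor 2 #6) → 2 (sensor 1 #7, sensor 2 #7) → 1 (sensor 1 #8, sensor 2 #8) → 0 (sensor 1 #9, sensor 2 #9) → 0 (sensor 1 #11, sensor 2 #10) → 1 (sensor 1 #12, sensor 2 #11) → 0 (sensor 1 #13, sensor 2 #13) → 1 (sensor 1 #14, sensor 2 #14) → 0 (sensor 1 #15, sensor 2 #15). The LCS DP gives dp[15][15] = 13, so this is optimal.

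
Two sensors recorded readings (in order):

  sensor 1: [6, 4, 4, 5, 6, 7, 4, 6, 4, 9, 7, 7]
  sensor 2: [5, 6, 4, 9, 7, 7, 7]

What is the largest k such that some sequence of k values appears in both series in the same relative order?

6

Match 5 [4,1], then 6 [8,2], then 4 [9,3], then 9 [10,4], then 7 [11,6], then 7 [12,7] — 6 values in the same relative order in both. dp[12][7] = 6 confirms this is the maximum.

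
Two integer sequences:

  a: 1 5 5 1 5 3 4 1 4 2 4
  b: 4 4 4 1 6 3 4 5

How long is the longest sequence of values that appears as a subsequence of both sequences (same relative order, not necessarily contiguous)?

3

Let dp[i][j] be the LCS length of the first i values of a and the first j values of b. dp[i][j] = dp[i-1][j-1]+1 when the i-th and j-th values match, else max(dp[i-1][j], dp[i][j-1]).
    ·  4  4  4  1  6  3  4  5
 ·  0  0  0  0  0  0  0  0  0
 1  0  0  0  0  1  1  1  1  1
 5  0  0  0  0  1  1  1  1  2
 5  0  0  0  0  1  1  1  1  2
 1  0  0  0  0  1  1  1  1  2
 5  0  0  0  0  1  1  1  1  2
 3  0  0  0  0  1  1  2  2  2
 4  0  1  1  1  1  1  2  3  3
 1  0  1  1  1  2  2  2  3  3
 4  0  1  2  2  2  2  2  3  3
 2  0  1  2  2  2  2  2  3  3
 4  0  1  2  3  3  3  3  3  3
dp[11][8] = 3. One LCS (by backtracking along matches): 1, 3, 4.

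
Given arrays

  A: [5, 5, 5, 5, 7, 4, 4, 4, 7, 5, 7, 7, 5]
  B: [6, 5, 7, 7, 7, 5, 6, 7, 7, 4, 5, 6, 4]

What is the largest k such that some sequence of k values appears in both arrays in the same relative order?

7

Pick 5 at A[1]=B[2], then 7 at A[5]=B[4], then 7 at A[9]=B[5], then 5 at A[10]=B[6], then 7 at A[11]=B[8], then 7 at A[12]=B[9], then 5 at A[13]=B[11]; all 7 values appear in both, in order. The LCS DP gives dp[13][13] = 7, so this is optimal.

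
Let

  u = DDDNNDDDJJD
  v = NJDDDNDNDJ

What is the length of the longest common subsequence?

7

Let dp[i][j] be the LCS length of the first i characters of u and the first j characters of v. dp[i][j] = dp[i-1][j-1]+1 when the i-th and j-th characters match, else max(dp[i-1][j], dp[i][j-1]).
    ·  N  J  D  D  D  N  D  N  D  J
 ·  0  0  0  0  0  0  0  0  0  0  0
 D  0  0  0  1  1  1  1  1  1  1  1
 D  0  0  0  1  2  2  2  2  2  2  2
 D  0  0  0  1  2  3  3  3  3  3  3
 N  0  1  1  1  2  3  4  4  4  4  4
 N  0  1  1  1  2  3  4  4  5  5  5
 D  0  1  1  2  2  3  4  5  5  6  6
 D  0  1  1  2  3  3  4  5  5  6  6
 D  0  1  1  2  3  4  4  5  5  6  6
 J  0  1  2  2  3  4  4  5  5  6  7
 J  0  1  2  2  3  4  4  5  5  6  7
 D  0  1  2  3  3  4  4  5  5  6  7
dp[11][10] = 7. One LCS (by backtracking along matches): DDDNNDJ.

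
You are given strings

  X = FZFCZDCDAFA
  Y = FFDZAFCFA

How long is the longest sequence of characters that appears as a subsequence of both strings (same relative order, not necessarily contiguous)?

6

One common subsequence of length 6: F at X[1]=Y[2], Z at X[2]=Y[4], F at X[3]=Y[6], C at X[7]=Y[7], F at X[10]=Y[8], A at X[11]=Y[9], and the DP table's final entry dp[11][9] is also 6, so no common subsequence is longer.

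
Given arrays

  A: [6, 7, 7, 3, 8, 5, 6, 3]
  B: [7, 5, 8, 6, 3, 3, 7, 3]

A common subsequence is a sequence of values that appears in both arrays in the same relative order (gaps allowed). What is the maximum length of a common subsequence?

4

Let dp[i][j] be the LCS length of the first i values of A and the first j values of B. dp[i][j] = dp[i-1][j-1]+1 when the i-th and j-th values match, else max(dp[i-1][j], dp[i][j-1]).
    ·  7  5  8  6  3  3  7  3
 ·  0  0  0  0  0  0  0  0  0
 6  0  0  0  0  1  1  1  1  1
 7  0  1  1  1  1  1  1  2  2
 7  0  1  1  1  1  1  1  2  2
 3  0  1  1  1  1  2  2  2  3
 8  0  1  1  2  2  2  2  2  3
 5  0  1  2  2  2  2  2  2  3
 6  0  1  2  2  3  3  3  3  3
 3  0  1  2  2  3  4  4  4  4
dp[8][8] = 4. One LCS (by backtracking along matches): 7, 8, 6, 3.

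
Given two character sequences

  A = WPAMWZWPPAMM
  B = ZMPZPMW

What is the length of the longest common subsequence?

Taking P (A #2, B #3) → Z (A #6, B #4) → P (A #9, B #5) → M (A #11, B #6) gives a common subsequence of length 4. dp[12][7] = 4 confirms this is the maximum.

4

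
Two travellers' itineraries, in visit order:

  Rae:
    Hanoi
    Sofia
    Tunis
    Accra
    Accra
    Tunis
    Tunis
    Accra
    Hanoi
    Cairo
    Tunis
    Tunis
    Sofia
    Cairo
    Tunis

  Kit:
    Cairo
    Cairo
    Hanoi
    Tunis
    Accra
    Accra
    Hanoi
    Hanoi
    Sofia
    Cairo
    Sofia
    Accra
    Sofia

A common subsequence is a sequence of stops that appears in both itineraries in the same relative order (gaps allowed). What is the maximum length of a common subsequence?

7

Pick Hanoi at Rae[1]=Kit[3] → Tunis at Rae[3]=Kit[4] → Accra at Rae[4]=Kit[5] → Accra at Rae[5]=Kit[6] → Hanoi at Rae[9]=Kit[8] → Cairo at Rae[10]=Kit[10] → Sofia at Rae[13]=Kit[13]; all 7 stops appear in both, in order. The LCS DP gives dp[15][13] = 7, so this is optimal.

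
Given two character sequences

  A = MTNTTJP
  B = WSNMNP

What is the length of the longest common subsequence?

3

One common subsequence of length 3: M [1,4] → N [3,5] → P [7,6]. dp[7][6] = 3 confirms this is the maximum.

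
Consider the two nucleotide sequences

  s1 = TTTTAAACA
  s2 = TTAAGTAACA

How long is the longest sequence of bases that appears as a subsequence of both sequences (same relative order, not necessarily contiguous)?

7

One common subsequence of length 7: T (s1 #1, s2 #1) → T (s1 #2, s2 #2) → T (s1 #4, s2 #6) → A (s1 #6, s2 #7) → A (s1 #7, s2 #8) → C (s1 #8, s2 #9) → A (s1 #9, s2 #10), and the DP table's final entry dp[9][10] is also 7, so no common subsequence is longer.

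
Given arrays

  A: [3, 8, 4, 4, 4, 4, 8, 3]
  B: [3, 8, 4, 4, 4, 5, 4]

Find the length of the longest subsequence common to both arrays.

One common subsequence of length 6: 3 [1,1] → 8 [2,2] → 4 [3,3] → 4 [4,4] → 4 [5,5] → 4 [6,7]. Since dp[8][7] = 6, nothing longer is possible.

6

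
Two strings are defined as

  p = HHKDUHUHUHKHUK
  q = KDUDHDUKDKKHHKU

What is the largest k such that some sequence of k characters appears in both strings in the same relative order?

Pick K (p #3, q #1); then D (p #4, q #2); then U (p #5, q #3); then H (p #6, q #5); then U (p #7, q #7); then H (p #8, q #12); then H (p #10, q #13); then K (p #11, q #14); then U (p #13, q #15); all 9 characters appear in both, in order. The LCS DP gives dp[14][15] = 9, so this is optimal.

9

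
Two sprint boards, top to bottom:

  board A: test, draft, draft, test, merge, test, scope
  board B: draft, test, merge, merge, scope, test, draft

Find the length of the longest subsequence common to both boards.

One common subsequence of length 4: draft (board A #3, board B #1) → test (board A #4, board B #2) → merge (board A #5, board B #4) → test (board A #6, board B #6), and the DP table's final entry dp[7][7] is also 4, so no common subsequence is longer.

4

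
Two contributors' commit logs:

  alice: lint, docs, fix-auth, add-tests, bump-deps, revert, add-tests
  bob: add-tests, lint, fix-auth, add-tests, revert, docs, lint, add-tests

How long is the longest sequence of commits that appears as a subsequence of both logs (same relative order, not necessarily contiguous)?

5

Taking lint (alice #1, bob #2), then fix-auth (alice #3, bob #3), then add-tests (alice #4, bob #4), then revert (alice #6, bob #5), then add-tests (alice #7, bob #8) gives a common subsequence of length 5. dp[7][8] = 5 confirms this is the maximum.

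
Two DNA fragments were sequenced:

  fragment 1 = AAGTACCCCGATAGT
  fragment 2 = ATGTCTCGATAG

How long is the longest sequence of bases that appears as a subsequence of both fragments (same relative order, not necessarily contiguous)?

Match A (fragment 1 #1, fragment 2 #1); then G (fragment 1 #3, fragment 2 #3); then T (fragment 1 #4, fragment 2 #4); then C (fragment 1 #6, fragment 2 #5); then C (fragment 1 #9, fragment 2 #7); then G (fragment 1 #10, fragment 2 #8); then A (fragment 1 #11, fragment 2 #9); then T (fragment 1 #12, fragment 2 #10); then A (fragment 1 #13, fragment 2 #11); then G (fragment 1 #14, fragment 2 #12) — 10 bases in the same relative order in both. The LCS DP gives dp[15][12] = 10, so this is optimal.

10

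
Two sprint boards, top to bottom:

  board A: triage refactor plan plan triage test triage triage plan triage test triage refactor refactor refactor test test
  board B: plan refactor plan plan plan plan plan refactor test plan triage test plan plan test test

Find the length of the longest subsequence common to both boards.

Pick refactor (board A #2, board B #2) → plan (board A #3, board B #6) → plan (board A #4, board B #7) → test (board A #6, board B #9) → plan (board A #9, board B #10) → triage (board A #10, board B #11) → test (board A #11, board B #12) → test (board A #16, board B #15) → test (board A #17, board B #16); all 9 tasks appear in both, in order. Since dp[17][16] = 9, nothing longer is possible.

9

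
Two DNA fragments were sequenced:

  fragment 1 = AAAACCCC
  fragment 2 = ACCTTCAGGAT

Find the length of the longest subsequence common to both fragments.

4

Let dp[i][j] be the LCS length of the first i bases of fragment 1 and the first j bases of fragment 2. dp[i][j] = dp[i-1][j-1]+1 when the i-th and j-th bases match, else max(dp[i-1][j], dp[i][j-1]).
    ·  A  C  C  T  T  C  A  G  G  A  T
 ·  0  0  0  0  0  0  0  0  0  0  0  0
 A  0  1  1  1  1  1  1  1  1  1  1  1
 A  0  1  1  1  1  1  1  2  2  2  2  2
 A  0  1  1  1  1  1  1  2  2  2  3  3
 A  0  1  1  1  1  1  1  2  2  2  3  3
 C  0  1  2  2  2  2  2  2  2  2  3  3
 C  0  1  2  3  3  3  3  3  3  3  3  3
 C  0  1  2  3  3  3  4  4  4  4  4  4
 C  0  1  2  3  3  3  4  4  4  4  4  4
dp[8][11] = 4. One LCS (by backtracking along matches): ACCC.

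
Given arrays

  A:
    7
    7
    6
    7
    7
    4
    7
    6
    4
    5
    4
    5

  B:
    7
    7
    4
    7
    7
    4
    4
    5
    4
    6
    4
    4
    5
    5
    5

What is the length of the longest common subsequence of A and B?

9

One common subsequence of length 9: 7 [1,1] → 7 [2,2] → 7 [4,4] → 7 [5,5] → 4 [6,9] → 6 [8,10] → 4 [9,12] → 5 [10,14] → 5 [12,15]. Since dp[12][15] = 9, nothing longer is possible.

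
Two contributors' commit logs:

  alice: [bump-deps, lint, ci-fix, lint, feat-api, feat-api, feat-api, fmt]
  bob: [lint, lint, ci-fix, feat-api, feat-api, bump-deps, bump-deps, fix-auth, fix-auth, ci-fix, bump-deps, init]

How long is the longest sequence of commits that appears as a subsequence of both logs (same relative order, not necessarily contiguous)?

Taking lint (alice #2, bob #2) → ci-fix (alice #3, bob #3) → feat-api (alice #5, bob #4) → feat-api (alice #6, bob #5) gives a common subsequence of length 4, and the DP table's final entry dp[8][12] is also 4, so no common subsequence is longer.

4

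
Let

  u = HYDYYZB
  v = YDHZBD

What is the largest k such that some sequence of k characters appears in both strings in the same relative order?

4

Let dp[i][j] be the LCS length of the first i characters of u and the first j characters of v. dp[i][j] = dp[i-1][j-1]+1 when the i-th and j-th characters match, else max(dp[i-1][j], dp[i][j-1]).
    ·  Y  D  H  Z  B  D
 ·  0  0  0  0  0  0  0
 H  0  0  0  1  1  1  1
 Y  0  1  1  1  1  1  1
 D  0  1  2  2  2  2  2
 Y  0  1  2  2  2  2  2
 Y  0  1  2  2  2  2  2
 Z  0  1  2  2  3  3  3
 B  0  1  2  2  3  4  4
dp[7][6] = 4. One LCS (by backtracking along matches): YDZB.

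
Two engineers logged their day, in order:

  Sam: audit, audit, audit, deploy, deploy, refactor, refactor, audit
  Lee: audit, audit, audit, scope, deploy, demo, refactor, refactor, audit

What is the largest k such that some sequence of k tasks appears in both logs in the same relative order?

7

Taking audit [1,1], audit [2,2], audit [3,3], deploy [4,5], refactor [6,7], refactor [7,8], audit [8,9] gives a common subsequence of length 7, and the DP table's final entry dp[8][9] is also 7, so no common subsequence is longer.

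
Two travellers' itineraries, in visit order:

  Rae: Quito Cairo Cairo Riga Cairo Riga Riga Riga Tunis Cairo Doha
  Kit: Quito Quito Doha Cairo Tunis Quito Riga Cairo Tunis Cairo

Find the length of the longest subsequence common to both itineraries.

6

One common subsequence of length 6: Quito [1,2], Cairo [2,4], Riga [4,7], Cairo [5,8], Tunis [9,9], Cairo [10,10]. The LCS DP gives dp[11][10] = 6, so this is optimal.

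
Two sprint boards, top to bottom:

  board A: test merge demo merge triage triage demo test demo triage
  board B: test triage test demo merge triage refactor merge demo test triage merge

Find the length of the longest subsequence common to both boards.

7

Taking test (board A #1, board B #3), then demo (board A #3, board B #4), then merge (board A #4, board B #5), then triage (board A #5, board B #6), then demo (board A #7, board B #9), then test (board A #8, board B #10), then triage (board A #10, board B #11) gives a common subsequence of length 7. dp[10][12] = 7 confirms this is the maximum.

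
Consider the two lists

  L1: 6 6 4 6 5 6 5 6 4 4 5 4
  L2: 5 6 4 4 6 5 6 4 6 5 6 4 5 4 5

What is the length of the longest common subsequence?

10

One common subsequence of length 10: 6 [1,2]; then 4 [3,4]; then 6 [4,5]; then 5 [5,6]; then 6 [6,9]; then 5 [7,10]; then 6 [8,11]; then 4 [9,12]; then 4 [10,14]; then 5 [11,15]. The LCS DP gives dp[12][15] = 10, so this is optimal.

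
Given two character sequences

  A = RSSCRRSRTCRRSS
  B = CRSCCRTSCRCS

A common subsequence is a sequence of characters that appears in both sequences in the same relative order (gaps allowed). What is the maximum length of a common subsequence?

Pick R at A[1]=B[2], then S at A[2]=B[3], then C at A[4]=B[5], then R at A[5]=B[6], then S at A[7]=B[8], then R at A[8]=B[10], then C at A[10]=B[11], then S at A[14]=B[12]; all 8 characters appear in both, in order. dp[14][12] = 8 confirms this is the maximum.

8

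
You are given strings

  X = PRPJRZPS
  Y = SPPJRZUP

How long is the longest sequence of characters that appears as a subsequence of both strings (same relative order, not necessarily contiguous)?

Pick P (X #1, Y #2); then P (X #3, Y #3); then J (X #4, Y #4); then R (X #5, Y #5); then Z (X #6, Y #6); then P (X #7, Y #8); all 6 characters appear in both, in order. dp[8][8] = 6 confirms this is the maximum.

6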